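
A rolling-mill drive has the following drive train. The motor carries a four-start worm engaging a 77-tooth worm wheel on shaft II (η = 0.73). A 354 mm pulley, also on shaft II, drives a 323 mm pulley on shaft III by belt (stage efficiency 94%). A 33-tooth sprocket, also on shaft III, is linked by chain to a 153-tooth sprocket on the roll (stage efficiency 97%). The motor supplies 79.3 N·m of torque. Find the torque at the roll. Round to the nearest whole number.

4298 N·m

Worm: ratio = 77/4 = 19.25; torque at shaft II = 79.3 × 19.25 × 0.73 = 1114.4 N·m.
Belt: ratio = 323/354 = 0.91243; torque at shaft III = 1114.4 × 0.91243 × 0.94 = 955.77 N·m.
Chain: ratio = 153/33 = 4.6364; torque at the roll = 955.77 × 4.6364 × 0.97 = 4298.4 N·m.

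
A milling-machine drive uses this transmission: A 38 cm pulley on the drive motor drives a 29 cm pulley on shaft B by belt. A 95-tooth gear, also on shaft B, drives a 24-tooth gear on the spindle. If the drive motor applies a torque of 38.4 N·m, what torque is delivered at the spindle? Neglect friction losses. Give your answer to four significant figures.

7.403 N·m

belt 29/38 = 0.76316 → τ = 38.4·0.76316 = 29.305 N·m
gear mesh 24/95 = 0.25263 → τ = 29.305·0.25263 = 7.4034 N·m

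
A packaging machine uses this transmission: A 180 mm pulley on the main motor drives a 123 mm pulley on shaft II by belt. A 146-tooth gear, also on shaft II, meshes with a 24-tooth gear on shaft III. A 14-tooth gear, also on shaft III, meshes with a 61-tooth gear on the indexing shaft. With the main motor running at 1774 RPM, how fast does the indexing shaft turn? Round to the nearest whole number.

Belt: ratio = 123/180 = 0.68333, so shaft II turns at 1774 / 0.68333 = 2596.1 RPM.
Gear mesh: ratio = 24/146 = 0.16438, so shaft III turns at 2596.1 / 0.16438 = 15793 RPM.
Gear mesh: ratio = 61/14 = 4.3571, so the indexing shaft turns at 15793 / 4.3571 = 3624.6 RPM.

3625 RPM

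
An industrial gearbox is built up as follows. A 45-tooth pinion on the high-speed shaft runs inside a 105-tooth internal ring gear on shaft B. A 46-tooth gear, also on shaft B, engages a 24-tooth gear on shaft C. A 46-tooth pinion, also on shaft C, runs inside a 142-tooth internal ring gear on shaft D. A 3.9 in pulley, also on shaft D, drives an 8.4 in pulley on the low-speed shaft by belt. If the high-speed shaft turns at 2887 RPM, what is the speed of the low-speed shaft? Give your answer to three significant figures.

357 RPM

the high-speed shaft → shaft B (internal gear, 105/45): 2887 ÷ 2.3333 = 1237.3 RPM
shaft B → shaft C (gear mesh, 24/46): 1237.3 ÷ 0.52174 = 2371.5 RPM
shaft C → shaft D (internal gear, 142/46): 2371.5 ÷ 3.087 = 768.22 RPM
shaft D → the low-speed shaft (belt, 8.4/3.9): 768.22 ÷ 2.1538 = 356.67 RPM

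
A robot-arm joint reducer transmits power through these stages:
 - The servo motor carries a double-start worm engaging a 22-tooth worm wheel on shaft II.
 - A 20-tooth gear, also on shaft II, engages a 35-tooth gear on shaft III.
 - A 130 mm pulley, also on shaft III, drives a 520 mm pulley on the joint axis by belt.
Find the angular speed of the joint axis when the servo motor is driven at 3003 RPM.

the servo motor → shaft II (worm, 22/2): 3003 ÷ 11 = 273 RPM
shaft II → shaft III (gear mesh, 35/20): 273 ÷ 1.75 = 156 RPM
shaft III → the joint axis (belt, 520/130): 156 ÷ 4 = 39 RPM

39 RPM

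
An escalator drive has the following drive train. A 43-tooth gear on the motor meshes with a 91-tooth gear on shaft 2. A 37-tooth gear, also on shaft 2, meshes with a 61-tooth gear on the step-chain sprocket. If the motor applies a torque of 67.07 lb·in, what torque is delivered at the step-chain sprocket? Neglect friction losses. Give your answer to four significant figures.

234.0 lb·in

gear mesh 91/43 = 2.1163 → τ = 67.07·2.1163 = 141.94 lb·in
gear mesh 61/37 = 1.6486 → τ = 141.94·1.6486 = 234.01 lb·in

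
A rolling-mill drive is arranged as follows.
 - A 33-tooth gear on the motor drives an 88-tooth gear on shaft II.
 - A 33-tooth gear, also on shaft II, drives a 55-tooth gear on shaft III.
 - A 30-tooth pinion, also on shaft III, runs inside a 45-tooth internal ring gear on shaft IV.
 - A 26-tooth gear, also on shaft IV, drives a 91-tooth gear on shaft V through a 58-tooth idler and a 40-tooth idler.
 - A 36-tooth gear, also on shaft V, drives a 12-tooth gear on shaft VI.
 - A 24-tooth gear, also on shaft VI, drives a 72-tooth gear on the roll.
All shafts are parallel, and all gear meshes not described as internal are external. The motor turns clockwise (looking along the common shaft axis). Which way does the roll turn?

counterclockwise

the motor → shaft II: external mesh, 1 reversal → CCW.
shaft II → shaft III: external mesh, 1 reversal → CW.
shaft III → shaft IV: internal mesh, same direction → CW.
shaft IV → shaft V: driver → idler → idler → driven is 3 external meshes, 3 reversals → CCW.
shaft V → shaft VI: external mesh, 1 reversal → CW.
shaft VI → the roll: external mesh, 1 reversal → CCW.
7 reversals in total — an odd number — so the roll turns opposite to the motor.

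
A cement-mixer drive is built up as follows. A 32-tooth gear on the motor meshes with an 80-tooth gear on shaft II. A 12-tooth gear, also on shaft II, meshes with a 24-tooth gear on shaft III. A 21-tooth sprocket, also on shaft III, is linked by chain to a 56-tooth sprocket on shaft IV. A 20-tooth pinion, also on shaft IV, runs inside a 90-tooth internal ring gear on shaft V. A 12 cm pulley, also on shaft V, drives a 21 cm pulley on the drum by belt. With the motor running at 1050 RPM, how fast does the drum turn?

the motor → shaft II (gear mesh, 80/32): 1050 ÷ 2.5 = 420 RPM
shaft II → shaft III (gear mesh, 24/12): 420 ÷ 2 = 210 RPM
shaft III → shaft IV (chain, 56/21): 210 ÷ 2.6667 = 78.75 RPM
shaft IV → shaft V (internal gear, 90/20): 78.75 ÷ 4.5 = 17.5 RPM
shaft V → the drum (belt, 21/12): 17.5 ÷ 1.75 = 10 RPM

10 RPM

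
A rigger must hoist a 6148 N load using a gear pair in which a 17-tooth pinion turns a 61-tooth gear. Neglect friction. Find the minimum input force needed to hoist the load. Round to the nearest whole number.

1713 N

Gear pair MA = 61/17 = 3.5882.
Effort = load / MA = 6148 / 3.5882 = 1713.4 N.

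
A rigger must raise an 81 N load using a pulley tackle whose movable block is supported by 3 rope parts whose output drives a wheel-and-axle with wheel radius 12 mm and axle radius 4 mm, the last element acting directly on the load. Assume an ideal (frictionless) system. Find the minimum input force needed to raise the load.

9 N

Block-and-tackle MA = number of supporting rope parts = 3.
Wheel-and-axle MA = R/r = 12/4 = 3.
Combined ideal MA = 3 × 3 = 9.
Effort = load / MA = 81 / 9 = 9 N.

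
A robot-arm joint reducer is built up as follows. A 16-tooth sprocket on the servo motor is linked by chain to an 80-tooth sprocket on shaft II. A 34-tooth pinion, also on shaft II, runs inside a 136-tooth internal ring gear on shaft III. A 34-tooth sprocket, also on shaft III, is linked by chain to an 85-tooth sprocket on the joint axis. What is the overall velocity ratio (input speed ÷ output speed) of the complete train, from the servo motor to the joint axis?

Each stage contributes driven/driver: chain 80/16 = 5, internal gear 136/34 = 4, chain 85/34 = 2.5.
Overall: 5 × 4 × 2.5 = 50.

50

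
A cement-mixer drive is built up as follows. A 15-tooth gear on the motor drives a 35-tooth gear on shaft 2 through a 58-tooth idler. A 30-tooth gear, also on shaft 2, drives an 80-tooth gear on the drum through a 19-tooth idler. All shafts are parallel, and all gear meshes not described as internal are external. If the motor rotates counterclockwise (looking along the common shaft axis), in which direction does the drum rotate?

counterclockwise

the motor → shaft 2: driver → idler → driven is 2 external meshes, 2 reversals → CCW.
shaft 2 → the drum: driver → idler → driven is 2 external meshes, 2 reversals → CCW.
4 reversals in total — an even number — so the drum turns the same way as the motor.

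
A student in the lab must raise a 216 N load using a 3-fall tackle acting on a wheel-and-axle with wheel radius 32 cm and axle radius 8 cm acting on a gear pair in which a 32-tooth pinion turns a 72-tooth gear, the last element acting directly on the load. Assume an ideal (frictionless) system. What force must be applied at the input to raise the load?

Block-and-tackle MA = number of supporting rope parts = 3.
Wheel-and-axle MA = R/r = 32/8 = 4.
Gear pair MA = 72/32 = 2.25.
Combined ideal MA = 3 × 4 × 2.25 = 27.
Effort = load / MA = 216 / 27 = 8 N.

8 N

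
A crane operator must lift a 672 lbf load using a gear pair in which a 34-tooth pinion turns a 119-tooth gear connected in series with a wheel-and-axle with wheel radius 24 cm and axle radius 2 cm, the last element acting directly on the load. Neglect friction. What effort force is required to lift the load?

Gear pair MA = 119/34 = 3.5.
Wheel-and-axle MA = R/r = 24/2 = 12.
Combined ideal MA = 3.5 × 12 = 42.
Effort = load / MA = 672 / 42 = 16 lbf.

16 lbf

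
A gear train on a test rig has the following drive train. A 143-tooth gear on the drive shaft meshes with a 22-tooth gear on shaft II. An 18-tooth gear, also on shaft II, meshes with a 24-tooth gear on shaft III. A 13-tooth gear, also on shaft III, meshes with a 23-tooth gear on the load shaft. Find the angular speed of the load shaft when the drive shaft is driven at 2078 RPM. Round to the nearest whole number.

the drive shaft → shaft II (gear mesh, 22/143): 2078 ÷ 0.15385 = 13507 RPM
shaft II → shaft III (gear mesh, 24/18): 13507 ÷ 1.3333 = 10130 RPM
shaft III → the load shaft (gear mesh, 23/13): 10130 ÷ 1.7692 = 5725.8 RPM

5726 RPM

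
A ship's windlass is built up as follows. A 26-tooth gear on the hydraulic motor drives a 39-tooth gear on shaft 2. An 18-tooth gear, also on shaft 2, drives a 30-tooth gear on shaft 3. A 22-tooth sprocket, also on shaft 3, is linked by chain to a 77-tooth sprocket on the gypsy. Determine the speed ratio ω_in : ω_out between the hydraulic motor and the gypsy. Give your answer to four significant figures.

Each stage contributes driven/driver: gear mesh 39/26 = 1.5, gear mesh 30/18 = 1.6667, chain 77/22 = 3.5.
Overall: 1.5 × 1.6667 × 3.5 = 8.75.

8.750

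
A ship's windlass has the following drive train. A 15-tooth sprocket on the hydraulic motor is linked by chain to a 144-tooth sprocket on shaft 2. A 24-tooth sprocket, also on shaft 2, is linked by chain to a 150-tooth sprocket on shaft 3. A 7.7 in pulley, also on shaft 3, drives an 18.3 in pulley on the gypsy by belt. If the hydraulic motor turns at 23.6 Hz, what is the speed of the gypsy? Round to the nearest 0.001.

0.166 Hz

the hydraulic motor → shaft 2 (chain, 144/15): 23.6 ÷ 9.6 = 2.4583 Hz
shaft 2 → shaft 3 (chain, 150/24): 2.4583 ÷ 6.25 = 0.39333 Hz
shaft 3 → the gypsy (belt, 18.3/7.7): 0.39333 ÷ 2.3766 = 0.1655 Hz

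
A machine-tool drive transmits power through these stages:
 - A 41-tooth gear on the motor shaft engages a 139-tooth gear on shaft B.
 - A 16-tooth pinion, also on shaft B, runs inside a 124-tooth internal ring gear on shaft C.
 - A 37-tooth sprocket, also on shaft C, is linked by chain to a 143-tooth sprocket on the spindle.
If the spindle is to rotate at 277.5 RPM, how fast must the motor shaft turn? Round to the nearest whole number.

Overall ratio R = 3.3902 × 7.75 × 3.8649 = 101.55.
Required input speed = output speed × R = 277.5 × 101.55 = 28179 RPM.

28179 RPM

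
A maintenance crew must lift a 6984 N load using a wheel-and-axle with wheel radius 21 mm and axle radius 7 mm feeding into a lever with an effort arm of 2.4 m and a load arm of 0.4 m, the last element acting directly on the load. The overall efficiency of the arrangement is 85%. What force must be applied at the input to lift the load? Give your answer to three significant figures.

Wheel-and-axle MA = R/r = 21/7 = 3.
Lever MA = effort arm / load arm = 2.4/0.4 = 6.
Combined ideal MA = 3 × 6 = 18.
Actual MA = 18 × 0.85 = 15.3.
Effort = load / actual MA = 6984 / 15.3 = 456.47 N.

456 N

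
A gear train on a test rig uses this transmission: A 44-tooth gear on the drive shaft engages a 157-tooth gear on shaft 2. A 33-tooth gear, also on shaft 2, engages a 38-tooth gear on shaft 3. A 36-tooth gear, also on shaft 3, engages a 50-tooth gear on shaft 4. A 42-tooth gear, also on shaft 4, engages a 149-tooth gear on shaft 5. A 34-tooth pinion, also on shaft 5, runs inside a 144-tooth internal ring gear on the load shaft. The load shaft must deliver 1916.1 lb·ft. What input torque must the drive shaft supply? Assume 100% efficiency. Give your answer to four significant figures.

22.35 lb·ft

Overall ratio R = 3.5682 × 1.1515 × 1.3889 × 3.5476 × 4.2353 = 85.744.
Input torque = output torque / R = 1916.1 / 85.744 = 22.347 lb·ft.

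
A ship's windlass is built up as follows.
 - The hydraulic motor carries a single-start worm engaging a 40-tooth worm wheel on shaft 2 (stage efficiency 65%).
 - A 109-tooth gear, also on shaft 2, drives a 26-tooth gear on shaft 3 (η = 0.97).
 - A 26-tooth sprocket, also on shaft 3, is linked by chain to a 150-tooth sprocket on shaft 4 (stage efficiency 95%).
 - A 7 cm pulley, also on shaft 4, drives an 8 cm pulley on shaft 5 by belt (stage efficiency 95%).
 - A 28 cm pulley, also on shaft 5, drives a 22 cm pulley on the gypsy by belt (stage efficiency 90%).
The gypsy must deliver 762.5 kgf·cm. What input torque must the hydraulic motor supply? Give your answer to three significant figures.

Overall ratio R = 40 × 0.23853 × 5.7692 × 1.1429 × 0.78571 = 49.429; overall efficiency η = 0.65 × 0.97 × 0.95 × 0.95 × 0.90 = 0.5121.
Input torque = output torque / (R × η) = 762.5 / (49.429 × 0.5121) = 30.122 kgf·cm.

30.1 kgf·cm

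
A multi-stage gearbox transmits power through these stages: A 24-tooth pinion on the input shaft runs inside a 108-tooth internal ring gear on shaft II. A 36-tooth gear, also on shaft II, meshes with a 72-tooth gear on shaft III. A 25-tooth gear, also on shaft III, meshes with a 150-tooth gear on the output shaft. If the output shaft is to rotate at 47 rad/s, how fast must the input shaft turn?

2538 rad/s

Overall ratio R = 4.5 × 2 × 6 = 54.
Required input speed = output speed × R = 47 × 54 = 2538 rad/s.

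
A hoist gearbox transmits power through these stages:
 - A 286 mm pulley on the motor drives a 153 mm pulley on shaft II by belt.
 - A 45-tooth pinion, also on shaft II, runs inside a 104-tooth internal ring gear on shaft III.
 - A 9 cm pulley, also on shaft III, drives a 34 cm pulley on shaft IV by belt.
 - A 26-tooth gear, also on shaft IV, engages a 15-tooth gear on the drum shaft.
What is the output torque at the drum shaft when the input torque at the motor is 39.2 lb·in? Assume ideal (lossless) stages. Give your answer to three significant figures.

106 lb·in

After the belt (153/286): 39.2 × 0.53497 = 20.971 lb·in
After the internal gear (104/45): 20.971 × 2.3111 = 48.465 lb·in
After the belt (34/9): 48.465 × 3.7778 = 183.09 lb·in
After the gear mesh (15/26): 183.09 × 0.57692 = 105.63 lb·in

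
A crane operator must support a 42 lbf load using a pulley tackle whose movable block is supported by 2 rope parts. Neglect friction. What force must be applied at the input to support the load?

21 lbf

Block-and-tackle MA = number of supporting rope parts = 2.
Effort = load / MA = 42 / 2 = 21 lbf.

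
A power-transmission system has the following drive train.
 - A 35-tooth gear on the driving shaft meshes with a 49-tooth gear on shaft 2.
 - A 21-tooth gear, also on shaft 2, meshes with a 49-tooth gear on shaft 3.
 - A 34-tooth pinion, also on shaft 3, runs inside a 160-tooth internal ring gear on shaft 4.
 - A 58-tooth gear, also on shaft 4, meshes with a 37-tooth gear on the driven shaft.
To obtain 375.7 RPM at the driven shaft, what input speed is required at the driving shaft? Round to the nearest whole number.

3684 RPM

Overall ratio R = 1.4 × 2.3333 × 4.7059 × 0.63793 = 9.8066.
Required input speed = output speed × R = 375.7 × 9.8066 = 3684.3 RPM.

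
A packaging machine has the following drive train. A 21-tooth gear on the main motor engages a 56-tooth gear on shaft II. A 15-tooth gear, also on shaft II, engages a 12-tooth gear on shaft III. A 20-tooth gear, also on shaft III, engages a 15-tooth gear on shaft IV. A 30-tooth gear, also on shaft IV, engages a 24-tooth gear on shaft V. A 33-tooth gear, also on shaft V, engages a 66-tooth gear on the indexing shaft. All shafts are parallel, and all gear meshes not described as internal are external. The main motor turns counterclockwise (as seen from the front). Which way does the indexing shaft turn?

clockwise

the main motor → shaft II: external mesh, 1 reversal → CW.
shaft II → shaft III: external mesh, 1 reversal → CCW.
shaft III → shaft IV: external mesh, 1 reversal → CW.
shaft IV → shaft V: external mesh, 1 reversal → CCW.
shaft V → the indexing shaft: external mesh, 1 reversal → CW.
5 reversals in total — an odd number — so the indexing shaft turns opposite to the main motor.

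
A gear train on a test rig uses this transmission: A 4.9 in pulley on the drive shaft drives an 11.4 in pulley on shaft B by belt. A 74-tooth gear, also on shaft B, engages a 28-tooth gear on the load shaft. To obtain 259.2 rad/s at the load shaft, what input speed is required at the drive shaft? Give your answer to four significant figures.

Overall ratio R = 2.3265 × 0.37838 = 0.88031.
Required input speed = output speed × R = 259.2 × 0.88031 = 228.18 rad/s.

228.2 rad/s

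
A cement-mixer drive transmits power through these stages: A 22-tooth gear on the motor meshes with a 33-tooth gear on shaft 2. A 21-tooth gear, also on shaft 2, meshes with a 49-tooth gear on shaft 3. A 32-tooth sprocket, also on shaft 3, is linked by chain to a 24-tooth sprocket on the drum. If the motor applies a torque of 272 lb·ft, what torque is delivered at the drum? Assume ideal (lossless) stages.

gear mesh 33/22 = 1.5 → τ = 272·1.5 = 408 lb·ft
gear mesh 49/21 = 2.3333 → τ = 408·2.3333 = 952 lb·ft
chain 24/32 = 0.75 → τ = 952·0.75 = 714 lb·ft

714 lb·ft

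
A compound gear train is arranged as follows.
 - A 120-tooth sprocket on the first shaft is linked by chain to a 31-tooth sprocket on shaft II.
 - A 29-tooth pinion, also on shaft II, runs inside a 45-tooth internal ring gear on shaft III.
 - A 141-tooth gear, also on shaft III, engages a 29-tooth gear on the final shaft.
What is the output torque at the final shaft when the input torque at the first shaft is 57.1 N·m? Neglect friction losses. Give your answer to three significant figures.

chain 31/120 = 0.25833 → τ = 57.1·0.25833 = 14.751 N·m
internal gear 45/29 = 1.5517 → τ = 14.751·1.5517 = 22.889 N·m
gear mesh 29/141 = 0.20567 → τ = 22.889·0.20567 = 4.7077 N·m

4.71 N·m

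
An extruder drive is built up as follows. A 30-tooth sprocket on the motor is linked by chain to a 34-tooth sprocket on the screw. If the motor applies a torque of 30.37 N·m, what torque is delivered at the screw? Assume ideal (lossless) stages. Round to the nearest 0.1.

34.4 N·m

chain 34/30 = 1.1333 → τ = 30.37·1.1333 = 34.419 N·m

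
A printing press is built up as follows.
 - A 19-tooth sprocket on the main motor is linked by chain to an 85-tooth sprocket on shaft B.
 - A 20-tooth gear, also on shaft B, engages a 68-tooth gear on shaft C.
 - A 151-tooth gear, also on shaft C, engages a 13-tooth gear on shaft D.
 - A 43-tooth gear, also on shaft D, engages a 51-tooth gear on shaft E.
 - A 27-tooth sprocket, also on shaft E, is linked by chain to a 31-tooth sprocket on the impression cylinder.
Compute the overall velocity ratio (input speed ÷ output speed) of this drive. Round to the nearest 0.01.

1.78

Each stage contributes driven/driver: chain 85/19 = 4.4737, gear mesh 68/20 = 3.4, gear mesh 13/151 = 0.086093, gear mesh 51/43 = 1.186, chain 31/27 = 1.1481.
Overall: 4.4737 × 3.4 × 0.086093 × 1.186 × 1.1481 = 1.7832.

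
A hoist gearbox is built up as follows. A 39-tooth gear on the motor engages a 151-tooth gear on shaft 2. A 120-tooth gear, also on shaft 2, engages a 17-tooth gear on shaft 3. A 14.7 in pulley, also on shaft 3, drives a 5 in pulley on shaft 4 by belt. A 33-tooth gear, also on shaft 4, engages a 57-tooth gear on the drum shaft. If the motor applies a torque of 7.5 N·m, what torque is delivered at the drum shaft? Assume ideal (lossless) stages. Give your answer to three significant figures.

gear mesh 151/39 = 3.8718 → τ = 7.5·3.8718 = 29.038 N·m
gear mesh 17/120 = 0.14167 → τ = 29.038·0.14167 = 4.1138 N·m
belt 5/14.7 = 0.34014 → τ = 4.1138·0.34014 = 1.3992 N·m
gear mesh 57/33 = 1.7273 → τ = 1.3992·1.7273 = 2.4169 N·m

2.42 N·m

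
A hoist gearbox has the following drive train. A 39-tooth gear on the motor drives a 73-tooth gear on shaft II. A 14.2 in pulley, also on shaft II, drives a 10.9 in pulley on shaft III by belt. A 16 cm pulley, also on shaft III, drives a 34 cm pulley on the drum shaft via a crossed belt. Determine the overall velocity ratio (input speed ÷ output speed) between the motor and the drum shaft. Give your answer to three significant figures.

3.05

Each stage contributes driven/driver: gear mesh 73/39 = 1.8718, belt 10.9/14.2 = 0.76761, belt 34/16 = 2.125.
Overall: 1.8718 × 0.76761 × 2.125 = 3.0532.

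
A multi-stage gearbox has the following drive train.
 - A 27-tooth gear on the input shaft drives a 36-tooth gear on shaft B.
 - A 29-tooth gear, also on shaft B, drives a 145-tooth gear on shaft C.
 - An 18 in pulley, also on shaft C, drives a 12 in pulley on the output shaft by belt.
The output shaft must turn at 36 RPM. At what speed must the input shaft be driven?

Overall ratio R = 1.3333 × 5 × 0.66667 = 4.4444.
Required input speed = output speed × R = 36 × 4.4444 = 160 RPM.

160 RPM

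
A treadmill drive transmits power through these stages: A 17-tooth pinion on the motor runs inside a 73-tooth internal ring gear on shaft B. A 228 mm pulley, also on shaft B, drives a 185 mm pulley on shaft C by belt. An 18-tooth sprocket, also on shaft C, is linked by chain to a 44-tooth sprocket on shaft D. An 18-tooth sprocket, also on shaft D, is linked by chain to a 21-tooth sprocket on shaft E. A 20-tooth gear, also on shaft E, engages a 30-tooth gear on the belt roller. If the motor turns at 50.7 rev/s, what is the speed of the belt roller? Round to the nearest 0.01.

internal gear 73/17 = 4.2941 → 50.7/4.2941 = 11.807 rev/s
belt 185/228 = 0.8114 → 11.807/0.8114 = 14.551 rev/s
chain 44/18 = 2.4444 → 14.551/2.4444 = 5.9527 rev/s
chain 21/18 = 1.1667 → 5.9527/1.1667 = 5.1023 rev/s
gear mesh 30/20 = 1.5 → 5.1023/1.5 = 3.4016 rev/s

3.40 rev/s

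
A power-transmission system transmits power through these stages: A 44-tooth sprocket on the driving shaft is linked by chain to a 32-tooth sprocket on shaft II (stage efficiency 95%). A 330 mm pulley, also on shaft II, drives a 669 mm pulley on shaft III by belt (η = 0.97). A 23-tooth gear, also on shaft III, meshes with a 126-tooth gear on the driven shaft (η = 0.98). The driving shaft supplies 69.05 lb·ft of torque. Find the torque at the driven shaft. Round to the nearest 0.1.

503.7 lb·ft

Chain: ratio = 32/44 = 0.72727; torque at shaft II = 69.05 × 0.72727 × 0.95 = 47.707 lb·ft.
Belt: ratio = 669/330 = 2.0273; torque at shaft III = 47.707 × 2.0273 × 0.97 = 93.814 lb·ft.
Gear mesh: ratio = 126/23 = 5.4783; torque at the driven shaft = 93.814 × 5.4783 × 0.98 = 503.66 lb·ft.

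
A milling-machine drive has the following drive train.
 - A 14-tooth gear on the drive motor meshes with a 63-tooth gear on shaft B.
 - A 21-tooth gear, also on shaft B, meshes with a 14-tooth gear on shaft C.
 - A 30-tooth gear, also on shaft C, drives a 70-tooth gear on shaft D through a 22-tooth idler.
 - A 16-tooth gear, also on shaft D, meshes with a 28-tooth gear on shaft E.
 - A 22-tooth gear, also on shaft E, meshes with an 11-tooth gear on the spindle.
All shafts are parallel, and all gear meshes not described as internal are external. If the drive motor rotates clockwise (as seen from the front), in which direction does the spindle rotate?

the drive motor → shaft B: external mesh, 1 reversal → CCW.
shaft B → shaft C: external mesh, 1 reversal → CW.
shaft C → shaft D: driver → idler → driven is 2 external meshes, 2 reversals → CW.
shaft D → shaft E: external mesh, 1 reversal → CCW.
shaft E → the spindle: external mesh, 1 reversal → CW.
6 reversals in total — an even number — so the spindle turns the same way as the drive motor.

clockwise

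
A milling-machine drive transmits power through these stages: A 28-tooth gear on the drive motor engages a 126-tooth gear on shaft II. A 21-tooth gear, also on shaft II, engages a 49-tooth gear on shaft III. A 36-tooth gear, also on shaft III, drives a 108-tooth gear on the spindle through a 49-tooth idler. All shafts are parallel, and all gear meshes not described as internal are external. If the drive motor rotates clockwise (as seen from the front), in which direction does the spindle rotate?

the drive motor → shaft II: external mesh, 1 reversal → CCW.
shaft II → shaft III: external mesh, 1 reversal → CW.
shaft III → the spindle: driver → idler → driven is 2 external meshes, 2 reversals → CW.
4 reversals in total — an even number — so the spindle turns the same way as the drive motor.

clockwise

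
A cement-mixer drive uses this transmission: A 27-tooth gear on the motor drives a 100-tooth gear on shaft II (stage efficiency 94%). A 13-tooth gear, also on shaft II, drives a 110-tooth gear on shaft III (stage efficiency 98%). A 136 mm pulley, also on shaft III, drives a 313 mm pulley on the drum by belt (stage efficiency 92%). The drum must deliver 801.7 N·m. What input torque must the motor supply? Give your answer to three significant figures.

Overall ratio R = 3.7037 × 8.4615 × 2.3015 = 72.126; overall efficiency η = 0.94 × 0.98 × 0.92 = 0.8475.
Input torque = output torque / (R × η) = 801.7 / (72.126 × 0.8475) = 13.115 N·m.

13.1 N·m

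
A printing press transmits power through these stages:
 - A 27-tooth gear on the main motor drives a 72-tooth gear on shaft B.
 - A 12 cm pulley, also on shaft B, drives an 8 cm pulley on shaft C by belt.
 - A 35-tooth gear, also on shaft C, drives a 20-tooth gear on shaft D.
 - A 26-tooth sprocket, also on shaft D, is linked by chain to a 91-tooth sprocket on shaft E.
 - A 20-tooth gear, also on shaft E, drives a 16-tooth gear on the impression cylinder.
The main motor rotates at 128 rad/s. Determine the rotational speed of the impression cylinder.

gear mesh 72/27 = 2.6667 → 128/2.6667 = 48 rad/s
belt 8/12 = 0.66667 → 48/0.66667 = 72 rad/s
gear mesh 20/35 = 0.57143 → 72/0.57143 = 126 rad/s
chain 91/26 = 3.5 → 126/3.5 = 36 rad/s
gear mesh 16/20 = 0.8 → 36/0.8 = 45 rad/s

45 rad/s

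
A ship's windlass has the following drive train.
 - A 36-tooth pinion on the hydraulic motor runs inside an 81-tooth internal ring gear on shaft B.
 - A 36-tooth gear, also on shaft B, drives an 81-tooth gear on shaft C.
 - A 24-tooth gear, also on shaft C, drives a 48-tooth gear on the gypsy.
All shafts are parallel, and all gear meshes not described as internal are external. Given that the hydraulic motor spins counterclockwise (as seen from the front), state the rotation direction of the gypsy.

the hydraulic motor → shaft B: internal mesh, same direction → CCW.
shaft B → shaft C: external mesh, 1 reversal → CW.
shaft C → the gypsy: external mesh, 1 reversal → CCW.
2 reversals in total — an even number — so the gypsy turns the same way as the hydraulic motor.

counterclockwise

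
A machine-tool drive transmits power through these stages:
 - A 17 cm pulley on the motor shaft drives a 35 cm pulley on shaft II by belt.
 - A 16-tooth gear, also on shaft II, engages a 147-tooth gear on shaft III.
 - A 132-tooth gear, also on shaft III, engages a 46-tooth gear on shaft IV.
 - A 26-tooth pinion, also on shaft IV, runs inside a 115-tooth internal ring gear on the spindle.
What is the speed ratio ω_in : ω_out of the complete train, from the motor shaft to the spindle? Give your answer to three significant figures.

Each stage contributes driven/driver: belt 35/17 = 2.0588, gear mesh 147/16 = 9.1875, gear mesh 46/132 = 0.34848, internal gear 115/26 = 4.4231.
Overall: 2.0588 × 9.1875 × 0.34848 × 4.4231 = 29.156.

29.2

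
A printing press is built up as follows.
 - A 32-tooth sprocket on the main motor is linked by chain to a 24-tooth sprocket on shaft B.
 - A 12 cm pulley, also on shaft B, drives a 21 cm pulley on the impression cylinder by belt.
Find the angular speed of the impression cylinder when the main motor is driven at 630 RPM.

Chain: ratio = 24/32 = 0.75, so shaft B turns at 630 / 0.75 = 840 RPM.
Belt: ratio = 21/12 = 1.75, so the impression cylinder turns at 840 / 1.75 = 480 RPM.

480 RPM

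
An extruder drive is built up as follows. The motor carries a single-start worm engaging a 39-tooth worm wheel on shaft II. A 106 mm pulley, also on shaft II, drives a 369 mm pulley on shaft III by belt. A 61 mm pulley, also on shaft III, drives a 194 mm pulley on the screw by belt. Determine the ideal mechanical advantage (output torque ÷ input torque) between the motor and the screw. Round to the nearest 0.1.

431.8

Each stage contributes driven/driver: worm 39/1 = 39, belt 369/106 = 3.4811, belt 194/61 = 3.1803.
Overall: 39 × 3.4811 × 3.1803 = 431.77.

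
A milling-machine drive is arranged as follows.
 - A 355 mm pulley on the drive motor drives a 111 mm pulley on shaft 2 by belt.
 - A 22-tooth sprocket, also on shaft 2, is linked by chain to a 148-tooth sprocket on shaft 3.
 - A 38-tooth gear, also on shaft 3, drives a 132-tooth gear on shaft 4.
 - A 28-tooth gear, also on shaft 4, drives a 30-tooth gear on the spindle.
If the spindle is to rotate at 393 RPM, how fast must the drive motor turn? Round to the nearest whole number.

3077 RPM

Overall ratio R = 0.31268 × 6.7273 × 3.4737 × 1.0714 = 7.8287.
Required input speed = output speed × R = 393 × 7.8287 = 3076.7 RPM.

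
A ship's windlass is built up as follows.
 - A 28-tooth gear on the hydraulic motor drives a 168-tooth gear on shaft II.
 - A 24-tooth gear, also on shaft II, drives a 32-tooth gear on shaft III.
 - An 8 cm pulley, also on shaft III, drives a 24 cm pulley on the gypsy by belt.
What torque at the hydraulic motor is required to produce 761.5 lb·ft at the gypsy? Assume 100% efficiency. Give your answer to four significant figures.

Overall ratio R = 6 × 1.3333 × 3 = 24.
Input torque = output torque / R = 761.5 / 24 = 31.729 lb·ft.

31.73 lb·ft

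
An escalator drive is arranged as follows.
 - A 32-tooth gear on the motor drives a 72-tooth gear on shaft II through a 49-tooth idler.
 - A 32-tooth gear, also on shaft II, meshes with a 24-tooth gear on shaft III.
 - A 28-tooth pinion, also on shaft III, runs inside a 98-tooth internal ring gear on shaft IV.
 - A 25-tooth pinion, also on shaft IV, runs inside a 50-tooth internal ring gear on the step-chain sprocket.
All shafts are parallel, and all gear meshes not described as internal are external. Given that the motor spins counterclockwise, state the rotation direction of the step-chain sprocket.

clockwise

the motor → shaft II: driver → idler → driven is 2 external meshes, 2 reversals → CCW.
shaft II → shaft III: external mesh, 1 reversal → CW.
shaft III → shaft IV: internal mesh, same direction → CW.
shaft IV → the step-chain sprocket: internal mesh, same direction → CW.
3 reversals in total — an odd number — so the step-chain sprocket turns opposite to the motor.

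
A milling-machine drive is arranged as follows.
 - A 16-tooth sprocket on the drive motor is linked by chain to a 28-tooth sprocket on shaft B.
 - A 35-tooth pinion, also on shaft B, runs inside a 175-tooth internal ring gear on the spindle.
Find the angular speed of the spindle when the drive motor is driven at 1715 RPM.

Chain: ratio = 28/16 = 1.75, so shaft B turns at 1715 / 1.75 = 980 RPM.
Internal gear: ratio = 175/35 = 5, so the spindle turns at 980 / 5 = 196 RPM.

196 RPM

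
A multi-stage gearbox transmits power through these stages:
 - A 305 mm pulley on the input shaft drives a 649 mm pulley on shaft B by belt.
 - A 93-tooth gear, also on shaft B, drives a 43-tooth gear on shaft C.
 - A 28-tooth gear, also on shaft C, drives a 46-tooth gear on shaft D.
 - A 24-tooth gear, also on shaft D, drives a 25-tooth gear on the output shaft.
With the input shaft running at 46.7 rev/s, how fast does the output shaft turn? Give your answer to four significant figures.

Belt: ratio = 649/305 = 2.1279, so shaft B turns at 46.7 / 2.1279 = 21.947 rev/s.
Gear mesh: ratio = 43/93 = 0.46237, so shaft C turns at 21.947 / 0.46237 = 47.466 rev/s.
Gear mesh: ratio = 46/28 = 1.6429, so shaft D turns at 47.466 / 1.6429 = 28.893 rev/s.
Gear mesh: ratio = 25/24 = 1.0417, so the output shaft turns at 28.893 / 1.0417 = 27.737 rev/s.

27.74 rev/s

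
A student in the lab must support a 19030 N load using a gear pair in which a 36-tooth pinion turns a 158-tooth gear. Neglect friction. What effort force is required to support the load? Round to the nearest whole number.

Gear pair MA = 158/36 = 4.3889.
Effort = load / MA = 19030 / 4.3889 = 4335.9 N.

4336 N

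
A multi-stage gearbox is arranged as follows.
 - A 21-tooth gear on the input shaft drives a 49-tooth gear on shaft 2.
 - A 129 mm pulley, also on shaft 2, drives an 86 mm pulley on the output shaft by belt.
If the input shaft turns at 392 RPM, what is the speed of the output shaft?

the input shaft → shaft 2 (gear mesh, 49/21): 392 ÷ 2.3333 = 168 RPM
shaft 2 → the output shaft (belt, 86/129): 168 ÷ 0.66667 = 252 RPM

252 RPM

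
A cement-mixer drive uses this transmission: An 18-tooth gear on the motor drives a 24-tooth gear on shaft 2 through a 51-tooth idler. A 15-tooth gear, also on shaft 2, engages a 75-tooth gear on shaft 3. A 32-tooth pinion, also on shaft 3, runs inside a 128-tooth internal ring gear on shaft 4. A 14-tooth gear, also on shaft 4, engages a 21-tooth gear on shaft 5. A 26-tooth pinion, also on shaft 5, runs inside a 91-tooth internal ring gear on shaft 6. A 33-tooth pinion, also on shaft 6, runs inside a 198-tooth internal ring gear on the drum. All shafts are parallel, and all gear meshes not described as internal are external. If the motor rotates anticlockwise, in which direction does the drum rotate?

anticlockwise

the motor → shaft 2: driver → idler → driven is 2 external meshes, 2 reversals → CCW.
shaft 2 → shaft 3: external mesh, 1 reversal → CW.
shaft 3 → shaft 4: internal mesh, same direction → CW.
shaft 4 → shaft 5: external mesh, 1 reversal → CCW.
shaft 5 → shaft 6: internal mesh, same direction → CCW.
shaft 6 → the drum: internal mesh, same direction → CCW.
4 reversals in total — an even number — so the drum turns the same way as the motor.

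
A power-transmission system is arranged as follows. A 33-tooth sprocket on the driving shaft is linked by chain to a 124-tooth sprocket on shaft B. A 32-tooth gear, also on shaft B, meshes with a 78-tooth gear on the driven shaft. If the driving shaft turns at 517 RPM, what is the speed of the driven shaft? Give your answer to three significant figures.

56.4 RPM

the driving shaft → shaft B (chain, 124/33): 517 ÷ 3.7576 = 137.59 RPM
shaft B → the driven shaft (gear mesh, 78/32): 137.59 ÷ 2.4375 = 56.447 RPM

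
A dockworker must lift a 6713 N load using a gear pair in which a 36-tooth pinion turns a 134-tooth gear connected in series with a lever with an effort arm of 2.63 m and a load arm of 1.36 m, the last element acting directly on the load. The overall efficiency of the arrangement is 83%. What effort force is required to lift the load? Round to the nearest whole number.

Gear pair MA = 134/36 = 3.7222.
Lever MA = effort arm / load arm = 2.63/1.36 = 1.9338.
Combined ideal MA = 3.7222 × 1.9338 = 7.1981.
Actual MA = 7.1981 × 0.83 = 5.9744.
Effort = load / actual MA = 6713 / 5.9744 = 1123.6 N.

1124 N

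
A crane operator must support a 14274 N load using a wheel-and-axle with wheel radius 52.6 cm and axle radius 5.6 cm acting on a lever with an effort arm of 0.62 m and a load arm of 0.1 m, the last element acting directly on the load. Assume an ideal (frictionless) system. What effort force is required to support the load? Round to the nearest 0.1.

Wheel-and-axle MA = R/r = 52.6/5.6 = 9.3929.
Lever MA = effort arm / load arm = 0.62/0.1 = 6.2.
Combined ideal MA = 9.3929 × 6.2 = 58.236.
Effort = load / MA = 14274 / 58.236 = 245.11 N.

245.1 N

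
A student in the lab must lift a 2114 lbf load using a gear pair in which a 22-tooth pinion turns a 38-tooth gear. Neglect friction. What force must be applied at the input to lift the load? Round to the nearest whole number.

Gear pair MA = 38/22 = 1.7273.
Effort = load / MA = 2114 / 1.7273 = 1223.9 lbf.

1224 lbf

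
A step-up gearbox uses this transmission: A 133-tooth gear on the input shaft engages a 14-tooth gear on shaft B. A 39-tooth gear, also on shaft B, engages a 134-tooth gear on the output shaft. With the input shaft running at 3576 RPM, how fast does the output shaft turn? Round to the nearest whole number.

Gear mesh: ratio = 14/133 = 0.10526, so shaft B turns at 3576 / 0.10526 = 33972 RPM.
Gear mesh: ratio = 134/39 = 3.4359, so the output shaft turns at 33972 / 3.4359 = 9887.4 RPM.

9887 RPM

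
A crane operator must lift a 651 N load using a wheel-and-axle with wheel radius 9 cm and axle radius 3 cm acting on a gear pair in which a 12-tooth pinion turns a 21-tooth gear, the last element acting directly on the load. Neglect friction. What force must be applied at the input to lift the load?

Wheel-and-axle MA = R/r = 9/3 = 3.
Gear pair MA = 21/12 = 1.75.
Combined ideal MA = 3 × 1.75 = 5.25.
Effort = load / MA = 651 / 5.25 = 124 N.

124 N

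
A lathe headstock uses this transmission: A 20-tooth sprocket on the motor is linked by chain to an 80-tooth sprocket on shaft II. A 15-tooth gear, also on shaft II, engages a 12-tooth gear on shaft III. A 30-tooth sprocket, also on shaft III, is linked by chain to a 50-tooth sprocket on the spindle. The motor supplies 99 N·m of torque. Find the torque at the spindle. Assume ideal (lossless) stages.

After the chain (80/20): 99 × 4 = 396 N·m
After the gear mesh (12/15): 396 × 0.8 = 316.8 N·m
After the chain (50/30): 316.8 × 1.6667 = 528 N·m

528 N·m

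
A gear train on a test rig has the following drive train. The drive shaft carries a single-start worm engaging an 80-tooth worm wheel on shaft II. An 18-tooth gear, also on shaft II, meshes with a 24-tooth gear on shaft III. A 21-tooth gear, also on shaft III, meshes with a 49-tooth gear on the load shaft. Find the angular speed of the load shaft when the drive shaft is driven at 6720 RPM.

worm 80/1 = 80 → 6720/80 = 84 RPM
gear mesh 24/18 = 1.3333 → 84/1.3333 = 63 RPM
gear mesh 49/21 = 2.3333 → 63/2.3333 = 27 RPM

27 RPM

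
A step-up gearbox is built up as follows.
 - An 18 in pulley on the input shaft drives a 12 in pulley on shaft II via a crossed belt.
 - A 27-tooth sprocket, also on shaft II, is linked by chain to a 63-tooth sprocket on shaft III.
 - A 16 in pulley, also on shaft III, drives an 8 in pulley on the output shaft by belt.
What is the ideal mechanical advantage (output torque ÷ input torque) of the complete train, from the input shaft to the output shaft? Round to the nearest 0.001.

Each stage contributes driven/driver: belt 12/18 = 0.66667, chain 63/27 = 2.3333, belt 8/16 = 0.5.
Overall: 0.66667 × 2.3333 × 0.5 = 0.77778.

0.778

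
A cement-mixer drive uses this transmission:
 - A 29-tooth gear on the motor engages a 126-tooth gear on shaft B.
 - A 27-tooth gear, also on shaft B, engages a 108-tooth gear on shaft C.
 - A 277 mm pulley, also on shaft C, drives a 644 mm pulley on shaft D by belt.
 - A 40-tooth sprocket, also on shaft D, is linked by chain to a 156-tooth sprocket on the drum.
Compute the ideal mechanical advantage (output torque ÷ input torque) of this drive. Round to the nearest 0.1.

157.6

Each stage contributes driven/driver: gear mesh 126/29 = 4.3448, gear mesh 108/27 = 4, belt 644/277 = 2.3249, chain 156/40 = 3.9.
Overall: 4.3448 × 4 × 2.3249 × 3.9 = 157.58.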